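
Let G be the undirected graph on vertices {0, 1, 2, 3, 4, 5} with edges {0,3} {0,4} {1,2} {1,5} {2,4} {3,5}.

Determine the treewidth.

A width-2 tree decomposition is:
Bags: B1 = {1, 3, 5}  B2 = {1, 2, 3}  B3 = {2, 3, 4}  B4 = {0, 3, 4}
Tree: B1–B2, B2–B3, B3–B4
The largest bag has 3 vertices, giving width 2; this decomposition certifies tw(G) ≤ 2. The edges 3–5–1–2–4–0–3 form a cycle, so G is not a tree and its treewidth is at least 2. Therefore the treewidth is 2.

2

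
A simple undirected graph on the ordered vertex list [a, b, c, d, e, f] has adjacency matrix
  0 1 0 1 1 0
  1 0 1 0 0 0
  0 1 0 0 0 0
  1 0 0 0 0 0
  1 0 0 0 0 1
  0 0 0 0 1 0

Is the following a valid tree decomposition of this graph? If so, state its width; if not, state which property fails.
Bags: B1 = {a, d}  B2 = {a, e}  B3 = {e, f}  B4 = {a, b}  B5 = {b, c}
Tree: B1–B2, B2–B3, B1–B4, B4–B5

Vertex coverage: the bags together contain {a, b, c, d, e, f}, the full vertex set. Edge coverage: each edge of G has both endpoints in at least one bag. Running intersection: for every vertex, the bags containing it form a connected subtree. All three properties hold, so this is a valid tree decomposition of width max|bag| − 1 = 1, and hence tw(G) ≤ 1.

Yes; width 1.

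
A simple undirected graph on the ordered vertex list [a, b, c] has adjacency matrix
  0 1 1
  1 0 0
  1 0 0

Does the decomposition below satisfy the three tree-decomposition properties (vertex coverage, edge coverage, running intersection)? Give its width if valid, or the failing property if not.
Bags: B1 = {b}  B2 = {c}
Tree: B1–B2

No — vertex a appears in no bag.

A tree decomposition must satisfy three properties: every vertex lies in some bag; for every edge, both endpoints lie together in some bag; and for every vertex, the bags containing it form a connected subtree. Here vertex a appears in no bag, so the decomposition is invalid.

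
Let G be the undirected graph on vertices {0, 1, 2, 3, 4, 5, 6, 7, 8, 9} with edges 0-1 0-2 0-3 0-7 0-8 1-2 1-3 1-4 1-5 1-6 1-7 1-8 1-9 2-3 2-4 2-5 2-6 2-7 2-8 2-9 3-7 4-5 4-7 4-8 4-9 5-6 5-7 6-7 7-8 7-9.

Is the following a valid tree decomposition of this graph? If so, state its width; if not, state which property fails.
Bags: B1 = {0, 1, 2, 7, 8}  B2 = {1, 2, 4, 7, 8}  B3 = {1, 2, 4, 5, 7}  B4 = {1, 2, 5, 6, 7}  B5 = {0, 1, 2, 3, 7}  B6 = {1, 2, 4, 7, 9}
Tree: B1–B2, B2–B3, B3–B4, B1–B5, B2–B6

Vertex coverage: the bags together contain {0, 1, 2, 3, 4, 5, 6, 7, 8, 9}, the full vertex set. Edge coverage: each edge of G has both endpoints in at least one bag. Running intersection: for every vertex, the bags containing it form a connected subtree. All three properties hold, so this is a valid tree decomposition of width max|bag| − 1 = 4, and hence tw(G) ≤ 4.

Yes; width 4.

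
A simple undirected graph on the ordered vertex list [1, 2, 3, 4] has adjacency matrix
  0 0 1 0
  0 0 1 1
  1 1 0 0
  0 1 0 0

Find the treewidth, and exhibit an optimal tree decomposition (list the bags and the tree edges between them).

Treewidth 1.
Bags: B1 = {1, 3}  B2 = {2, 3}  B3 = {2, 4}
Tree: B1–B2, B2–B3

The largest bag has 2 vertices, giving width 1; this decomposition certifies tw(G) ≤ 1. G has an edge, so its treewidth is at least 1. Therefore the treewidth is 1.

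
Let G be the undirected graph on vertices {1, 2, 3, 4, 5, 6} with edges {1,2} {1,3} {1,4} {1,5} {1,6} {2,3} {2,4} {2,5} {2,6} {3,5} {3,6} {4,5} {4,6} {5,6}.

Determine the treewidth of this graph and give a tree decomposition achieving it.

Every bag has size at most 5, so the width is 5 − 1 = 4 and tw(G) ≤ 4. On the other hand G contains the 5-clique {1, 2, 3, 5, 6}. A clique must lie in a single bag of any decomposition, so no decomposition can have width below 4. Therefore the treewidth is 4.

Treewidth 4.
One such decomposition:
Bags: B1 = {1, 2, 4, 5, 6}  B2 = {1, 2, 3, 5, 6}
Tree: B1–B2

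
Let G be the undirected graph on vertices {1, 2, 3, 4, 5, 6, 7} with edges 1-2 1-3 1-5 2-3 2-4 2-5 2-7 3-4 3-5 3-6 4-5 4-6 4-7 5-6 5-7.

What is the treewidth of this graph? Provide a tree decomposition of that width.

Each bag holds 4 vertices, so the decomposition has width 3, which upper-bounds the treewidth. Conversely, {1, 2, 3, 5} is a clique of size 4, and the vertices of any clique must share a bag in every tree decomposition; so some bag has ≥ 4 vertices and tw(G) ≥ 3. Combining the bounds, tw(G) = 3.

Treewidth 3.
One such decomposition:
Bags: B1 = {1, 2, 3, 5}  B2 = {2, 3, 4, 5}  B3 = {2, 4, 5, 7}  B4 = {3, 4, 5, 6}
Tree: B1–B2, B2–B3, B2–B4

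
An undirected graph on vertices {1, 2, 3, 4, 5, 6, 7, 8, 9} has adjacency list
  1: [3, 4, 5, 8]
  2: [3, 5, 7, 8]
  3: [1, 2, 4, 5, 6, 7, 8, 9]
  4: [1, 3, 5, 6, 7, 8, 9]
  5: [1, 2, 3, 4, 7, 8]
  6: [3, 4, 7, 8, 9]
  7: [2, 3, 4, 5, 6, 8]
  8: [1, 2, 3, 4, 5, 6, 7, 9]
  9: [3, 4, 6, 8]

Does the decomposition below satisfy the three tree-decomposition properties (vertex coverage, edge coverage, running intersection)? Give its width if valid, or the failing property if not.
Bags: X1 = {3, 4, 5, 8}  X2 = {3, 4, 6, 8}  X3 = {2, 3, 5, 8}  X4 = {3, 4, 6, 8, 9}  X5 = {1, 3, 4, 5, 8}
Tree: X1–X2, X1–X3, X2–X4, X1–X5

No — vertex 7 appears in no bag.

A tree decomposition must satisfy three properties: every vertex lies in some bag; for every edge, both endpoints lie together in some bag; and for every vertex, the bags containing it form a connected subtree. Here vertex 7 appears in no bag, so the decomposition is invalid.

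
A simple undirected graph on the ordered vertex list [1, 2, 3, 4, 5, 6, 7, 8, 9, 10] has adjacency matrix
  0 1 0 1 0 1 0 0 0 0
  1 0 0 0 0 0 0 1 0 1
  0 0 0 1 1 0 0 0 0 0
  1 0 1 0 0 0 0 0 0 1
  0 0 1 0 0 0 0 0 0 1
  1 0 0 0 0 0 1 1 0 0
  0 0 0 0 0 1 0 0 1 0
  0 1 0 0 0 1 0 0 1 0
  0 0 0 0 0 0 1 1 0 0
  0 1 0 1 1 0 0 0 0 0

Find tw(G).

A width-2 tree decomposition is:
Bags: B1 = {3, 4, 5}  B2 = {4, 5, 10}  B3 = {1, 4, 10}  B4 = {1, 2, 10}  B5 = {1, 2, 6}  B6 = {2, 6, 8}  B7 = {6, 7, 8}  B8 = {7, 8, 9}
Tree: B1–B2, B2–B3, B3–B4, B4–B5, B5–B6, B6–B7, B7–B8
Each bag holds 3 vertices, so the decomposition has width 2, which upper-bounds the treewidth. Since 3–5–10–4–3 is a cycle in G, G is not acyclic. Forests are exactly the graphs of treewidth ≤ 1, so tw(G) ≥ 2. Combining the bounds, tw(G) = 2.

2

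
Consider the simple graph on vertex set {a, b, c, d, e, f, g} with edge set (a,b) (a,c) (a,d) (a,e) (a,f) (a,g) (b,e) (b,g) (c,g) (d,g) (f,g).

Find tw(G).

A width-2 tree decomposition is:
Bags: B1 = {a, b, e}  B2 = {a, b, g}  B3 = {a, c, g}  B4 = {a, d, g}  B5 = {a, f, g}
Tree: B1–B2, B2–B3, B2–B4, B3–B5
Each bag holds 3 vertices, so the decomposition has width 2, which upper-bounds the treewidth. On the other hand G contains the 3-clique {a, d, g}. A clique must lie in a single bag of any decomposition, so no decomposition can have width below 2. Hence tw(G) = 2 exactly.

2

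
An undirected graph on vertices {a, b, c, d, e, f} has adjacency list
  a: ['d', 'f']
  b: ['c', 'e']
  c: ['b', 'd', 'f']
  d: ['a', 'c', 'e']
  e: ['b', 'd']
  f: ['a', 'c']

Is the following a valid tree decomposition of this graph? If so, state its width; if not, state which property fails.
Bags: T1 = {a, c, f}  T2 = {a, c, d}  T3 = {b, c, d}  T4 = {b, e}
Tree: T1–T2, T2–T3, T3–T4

A tree decomposition must satisfy three properties: every vertex lies in some bag; for every edge, both endpoints lie together in some bag; and for every vertex, the bags containing it form a connected subtree. Here edge (d,e) lies in no bag, so the decomposition is invalid.

No — edge (d,e) lies in no bag.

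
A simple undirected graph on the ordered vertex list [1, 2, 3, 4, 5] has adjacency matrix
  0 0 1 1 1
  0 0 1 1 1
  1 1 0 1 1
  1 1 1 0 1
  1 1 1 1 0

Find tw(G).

3

A width-3 tree decomposition is:
Bags: B1 = {2, 3, 4, 5}  B2 = {1, 3, 4, 5}
Tree: B1–B2
Every bag has size at most 4, so the width is 4 − 1 = 3 and tw(G) ≤ 3. On the other hand G contains the 4-clique {1, 3, 4, 5}. A clique must lie in a single bag of any decomposition, so no decomposition can have width below 3. The upper and lower bounds meet at 3, so that is the treewidth.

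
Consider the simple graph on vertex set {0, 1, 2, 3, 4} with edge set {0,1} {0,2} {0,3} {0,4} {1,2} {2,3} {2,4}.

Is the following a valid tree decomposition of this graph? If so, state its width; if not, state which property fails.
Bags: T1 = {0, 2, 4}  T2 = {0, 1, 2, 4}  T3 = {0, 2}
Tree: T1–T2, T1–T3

A tree decomposition must satisfy three properties: every vertex lies in some bag; for every edge, both endpoints lie together in some bag; and for every vertex, the bags containing it form a connected subtree. Here vertex 3 appears in no bag, so the decomposition is invalid.

No — vertex 3 appears in no bag.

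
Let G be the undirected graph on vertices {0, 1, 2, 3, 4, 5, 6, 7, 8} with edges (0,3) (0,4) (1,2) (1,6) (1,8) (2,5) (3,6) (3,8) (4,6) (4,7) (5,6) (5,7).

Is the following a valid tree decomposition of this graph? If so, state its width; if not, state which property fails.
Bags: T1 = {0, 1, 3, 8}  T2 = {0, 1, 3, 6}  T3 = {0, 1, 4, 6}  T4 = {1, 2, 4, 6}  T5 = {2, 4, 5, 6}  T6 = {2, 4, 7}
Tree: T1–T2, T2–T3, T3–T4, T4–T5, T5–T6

No — edge (5,7) lies in no bag.

A tree decomposition must satisfy three properties: every vertex lies in some bag; for every edge, both endpoints lie together in some bag; and for every vertex, the bags containing it form a connected subtree. Here edge (5,7) lies in no bag, so the decomposition is invalid.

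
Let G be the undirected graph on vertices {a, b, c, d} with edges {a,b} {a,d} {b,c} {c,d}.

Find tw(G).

2

A width-2 tree decomposition is:
Bags: B1 = {a, c, d}  B2 = {a, b, c}
Tree: B1–B2
Every bag has size at most 3, so the width is 3 − 1 = 2 and tw(G) ≤ 2. The edges a–d–c–b–a form a cycle, so G is not a tree and its treewidth is at least 2. Therefore the treewidth is 2.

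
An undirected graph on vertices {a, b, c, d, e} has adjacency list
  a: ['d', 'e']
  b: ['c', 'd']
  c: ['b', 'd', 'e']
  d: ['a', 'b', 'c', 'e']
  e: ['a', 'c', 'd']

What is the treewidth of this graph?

2

A width-2 tree decomposition is:
Bags: B1 = {c, d, e}  B2 = {b, c, d}  B3 = {a, d, e}
Tree: B1–B2, B1–B3
The largest bag has 3 vertices, giving width 2; this decomposition certifies tw(G) ≤ 2. For the lower bound, the 3 vertices {c, d, e} are pairwise adjacent, and any tree decomposition puts a clique entirely inside one bag — forcing width ≥ 2. The upper and lower bounds meet at 2, so that is the treewidth.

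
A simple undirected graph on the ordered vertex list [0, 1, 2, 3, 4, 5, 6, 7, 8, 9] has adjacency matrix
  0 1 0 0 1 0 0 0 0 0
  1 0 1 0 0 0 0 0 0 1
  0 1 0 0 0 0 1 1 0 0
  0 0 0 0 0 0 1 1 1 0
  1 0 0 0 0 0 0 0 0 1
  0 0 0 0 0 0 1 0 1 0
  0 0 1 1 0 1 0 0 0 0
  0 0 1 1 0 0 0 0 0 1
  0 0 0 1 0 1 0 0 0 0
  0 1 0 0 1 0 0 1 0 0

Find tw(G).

A width-2 tree decomposition is:
Bags: B1 = {0, 4, 9}  B2 = {0, 1, 9}  B3 = {1, 7, 9}  B4 = {1, 2, 7}  B5 = {2, 3, 7}  B6 = {2, 3, 6}  B7 = {3, 6, 8}  B8 = {5, 6, 8}
Tree: B1–B2, B2–B3, B3–B4, B4–B5, B5–B6, B6–B7, B7–B8
Each bag holds 3 vertices, so the decomposition has width 2, which upper-bounds the treewidth. The edges 4–0–1–9–4 form a cycle, so G is not a tree and its treewidth is at least 2. The upper and lower bounds meet at 2, so that is the treewidth.

2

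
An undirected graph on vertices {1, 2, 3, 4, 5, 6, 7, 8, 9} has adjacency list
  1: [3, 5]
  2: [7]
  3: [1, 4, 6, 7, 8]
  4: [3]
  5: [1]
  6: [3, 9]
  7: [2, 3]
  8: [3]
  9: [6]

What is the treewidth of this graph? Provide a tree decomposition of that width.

The largest bag has 2 vertices, giving width 1; this decomposition certifies tw(G) ≤ 1. G has an edge, so its treewidth is at least 1. The upper and lower bounds meet at 1, so that is the treewidth.

Treewidth 1.
Bags: B1 = {1, 3}  B2 = {1, 5}  B3 = {3, 6}  B4 = {3, 7}  B5 = {6, 9}  B6 = {2, 7}  B7 = {3, 4}  B8 = {3, 8}
Tree: B1–B2, B1–B3, B3–B4, B3–B5, B4–B6, B3–B7, B4–B8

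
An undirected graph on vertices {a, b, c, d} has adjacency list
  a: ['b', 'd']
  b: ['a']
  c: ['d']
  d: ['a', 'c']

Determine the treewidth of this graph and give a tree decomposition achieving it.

Each bag holds 2 vertices, so the decomposition has width 1, which upper-bounds the treewidth. Any graph with an edge has treewidth ≥ 1, and G has the edge c–d. The upper and lower bounds meet at 1, so that is the treewidth.

Treewidth 1.
One such decomposition:
Bags: B1 = {c, d}  B2 = {a, d}  B3 = {a, b}
Tree: B1–B2, B2–B3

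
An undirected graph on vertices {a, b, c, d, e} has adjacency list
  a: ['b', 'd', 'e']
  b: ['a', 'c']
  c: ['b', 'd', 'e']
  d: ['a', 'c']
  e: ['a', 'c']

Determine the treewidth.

2

A width-2 tree decomposition is:
Bags: B1 = {a, c, e}  B2 = {a, c, d}  B3 = {a, b, c}
Tree: B1–B2, B2–B3
The largest bag has 3 vertices, giving width 2; this decomposition certifies tw(G) ≤ 2. The edges c–e–a–d–c form a cycle, so G is not a tree and its treewidth is at least 2. Combining the bounds, tw(G) = 2.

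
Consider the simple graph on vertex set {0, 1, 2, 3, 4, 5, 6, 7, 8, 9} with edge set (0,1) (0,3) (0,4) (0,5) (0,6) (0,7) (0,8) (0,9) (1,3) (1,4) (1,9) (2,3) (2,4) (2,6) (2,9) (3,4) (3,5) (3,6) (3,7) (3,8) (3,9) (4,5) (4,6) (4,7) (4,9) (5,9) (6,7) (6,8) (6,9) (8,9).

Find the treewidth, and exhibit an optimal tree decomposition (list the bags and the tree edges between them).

Treewidth 4.
One such decomposition:
Bags: B1 = {2, 3, 4, 6, 9}  B2 = {0, 3, 4, 6, 9}  B3 = {0, 3, 4, 5, 9}  B4 = {0, 1, 3, 4, 9}  B5 = {0, 3, 6, 8, 9}  B6 = {0, 3, 4, 6, 7}
Tree: B1–B2, B2–B3, B3–B4, B2–B5, B2–B6

Each bag holds 5 vertices, so the decomposition has width 4, which upper-bounds the treewidth. Conversely, {0, 3, 6, 8, 9} is a clique of size 5, and the vertices of any clique must share a bag in every tree decomposition; so some bag has ≥ 5 vertices and tw(G) ≥ 4. Therefore the treewidth is 4.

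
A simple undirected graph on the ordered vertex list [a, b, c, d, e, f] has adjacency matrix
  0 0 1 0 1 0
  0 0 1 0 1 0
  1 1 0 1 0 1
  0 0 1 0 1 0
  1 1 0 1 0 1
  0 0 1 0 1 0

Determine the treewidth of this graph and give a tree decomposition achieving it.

Treewidth 2.
One optimal decomposition is:
Bags: B1 = {b, c, e}  B2 = {c, d, e}  B3 = {c, e, f}  B4 = {a, c, e}
Tree: B1–B2, B2–B3, B3–B4

The largest bag has 3 vertices, giving width 2; this decomposition certifies tw(G) ≤ 2. The edges c–b–e–d–c form a cycle, so G is not a tree and its treewidth is at least 2. The upper and lower bounds meet at 2, so that is the treewidth.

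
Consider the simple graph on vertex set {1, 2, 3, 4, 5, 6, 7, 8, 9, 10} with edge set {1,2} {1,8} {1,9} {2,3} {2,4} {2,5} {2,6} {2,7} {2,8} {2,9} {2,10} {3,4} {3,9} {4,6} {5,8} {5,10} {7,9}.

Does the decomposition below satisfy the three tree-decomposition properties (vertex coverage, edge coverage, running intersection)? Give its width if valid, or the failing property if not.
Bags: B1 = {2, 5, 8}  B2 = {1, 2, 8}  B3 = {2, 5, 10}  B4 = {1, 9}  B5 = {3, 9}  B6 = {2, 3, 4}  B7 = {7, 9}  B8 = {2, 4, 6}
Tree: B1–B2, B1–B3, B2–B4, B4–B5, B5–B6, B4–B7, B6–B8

No — edge (2,9) lies in no bag.

A tree decomposition must satisfy three properties: every vertex lies in some bag; for every edge, both endpoints lie together in some bag; and for every vertex, the bags containing it form a connected subtree. Here edge (2,9) lies in no bag, so the decomposition is invalid.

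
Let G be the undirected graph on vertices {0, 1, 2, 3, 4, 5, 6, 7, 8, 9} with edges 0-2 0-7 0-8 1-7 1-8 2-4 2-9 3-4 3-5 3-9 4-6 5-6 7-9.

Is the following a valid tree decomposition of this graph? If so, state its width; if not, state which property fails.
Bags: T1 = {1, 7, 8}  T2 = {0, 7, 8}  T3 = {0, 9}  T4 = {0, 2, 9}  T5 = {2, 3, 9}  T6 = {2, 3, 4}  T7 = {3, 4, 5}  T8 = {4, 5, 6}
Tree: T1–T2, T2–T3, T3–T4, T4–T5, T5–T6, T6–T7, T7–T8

No — edge (7,9) lies in no bag.

A tree decomposition must satisfy three properties: every vertex lies in some bag; for every edge, both endpoints lie together in some bag; and for every vertex, the bags containing it form a connected subtree. Here edge (7,9) lies in no bag, so the decomposition is invalid.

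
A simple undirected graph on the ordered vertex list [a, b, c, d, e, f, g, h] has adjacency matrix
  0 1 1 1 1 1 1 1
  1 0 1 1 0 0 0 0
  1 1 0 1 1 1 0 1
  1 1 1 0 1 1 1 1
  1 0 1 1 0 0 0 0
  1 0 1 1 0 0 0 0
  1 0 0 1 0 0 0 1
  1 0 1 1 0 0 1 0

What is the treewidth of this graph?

3

A width-3 tree decomposition is:
Bags: B1 = {a, d, g, h}  B2 = {a, c, d, h}  B3 = {a, c, d, f}  B4 = {a, c, d, e}  B5 = {a, b, c, d}
Tree: B1–B2, B2–B3, B2–B4, B3–B5
Each bag holds 4 vertices, so the decomposition has width 3, which upper-bounds the treewidth. On the other hand G contains the 4-clique {a, d, g, h}. A clique must lie in a single bag of any decomposition, so no decomposition can have width below 3. Hence tw(G) = 3 exactly.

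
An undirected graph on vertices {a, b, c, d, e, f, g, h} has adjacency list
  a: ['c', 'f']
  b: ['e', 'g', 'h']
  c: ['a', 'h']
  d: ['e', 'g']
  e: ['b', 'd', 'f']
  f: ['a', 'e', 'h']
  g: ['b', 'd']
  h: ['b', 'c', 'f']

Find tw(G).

2

A width-2 tree decomposition is:
Bags: B1 = {a, c, f}  B2 = {c, f, h}  B3 = {e, f, h}  B4 = {b, e, h}  B5 = {b, d, e}  B6 = {b, d, g}
Tree: B1–B2, B2–B3, B3–B4, B4–B5, B5–B6
The largest bag has 3 vertices, giving width 2; this decomposition certifies tw(G) ≤ 2. Since a–c–h–f–a is a cycle in G, G is not acyclic. Forests are exactly the graphs of treewidth ≤ 1, so tw(G) ≥ 2. Therefore the treewidth is 2.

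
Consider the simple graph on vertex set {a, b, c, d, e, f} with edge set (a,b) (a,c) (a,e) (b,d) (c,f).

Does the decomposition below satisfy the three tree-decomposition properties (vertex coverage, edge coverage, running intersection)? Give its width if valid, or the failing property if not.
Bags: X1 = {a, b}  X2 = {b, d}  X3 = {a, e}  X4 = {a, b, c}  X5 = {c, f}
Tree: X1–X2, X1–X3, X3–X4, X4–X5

No — bags containing vertex b are not connected in the tree.

A tree decomposition must satisfy three properties: every vertex lies in some bag; for every edge, both endpoints lie together in some bag; and for every vertex, the bags containing it form a connected subtree. Here bags containing vertex b are not connected in the tree, so the decomposition is invalid.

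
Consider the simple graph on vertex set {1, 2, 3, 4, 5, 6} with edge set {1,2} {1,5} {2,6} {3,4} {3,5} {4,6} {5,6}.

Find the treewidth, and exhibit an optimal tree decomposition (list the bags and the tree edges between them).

Treewidth 2.
One optimal decomposition is:
Bags: B1 = {3, 4, 6}  B2 = {3, 5, 6}  B3 = {2, 5, 6}  B4 = {1, 2, 5}
Tree: B1–B2, B2–B3, B3–B4

The largest bag has 3 vertices, giving width 2; this decomposition certifies tw(G) ≤ 2. For the lower bound, G contains the cycle 4–3–5–6–4, so G is not a forest; only forests have treewidth ≤ 1, hence tw(G) ≥ 2. Combining the bounds, tw(G) = 2.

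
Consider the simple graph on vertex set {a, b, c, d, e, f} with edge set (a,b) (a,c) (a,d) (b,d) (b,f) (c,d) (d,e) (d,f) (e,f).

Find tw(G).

A width-2 tree decomposition is:
Bags: B1 = {a, b, d}  B2 = {b, d, f}  B3 = {a, c, d}  B4 = {d, e, f}
Tree: B1–B2, B1–B3, B2–B4
The largest bag has 3 vertices, giving width 2; this decomposition certifies tw(G) ≤ 2. On the other hand G contains the 3-clique {a, c, d}. A clique must lie in a single bag of any decomposition, so no decomposition can have width below 2. Therefore the treewidth is 2.

2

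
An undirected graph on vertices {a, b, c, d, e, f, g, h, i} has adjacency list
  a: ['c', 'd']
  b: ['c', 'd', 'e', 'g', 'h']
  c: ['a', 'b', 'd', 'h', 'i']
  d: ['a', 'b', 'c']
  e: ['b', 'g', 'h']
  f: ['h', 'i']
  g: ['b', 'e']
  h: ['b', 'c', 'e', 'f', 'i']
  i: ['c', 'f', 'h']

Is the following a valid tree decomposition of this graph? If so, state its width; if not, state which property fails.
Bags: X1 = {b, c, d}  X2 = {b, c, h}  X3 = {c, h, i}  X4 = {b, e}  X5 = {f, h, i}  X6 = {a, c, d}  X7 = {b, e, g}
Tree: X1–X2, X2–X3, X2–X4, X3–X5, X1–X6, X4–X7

A tree decomposition must satisfy three properties: every vertex lies in some bag; for every edge, both endpoints lie together in some bag; and for every vertex, the bags containing it form a connected subtree. Here edge (h,e) lies in no bag, so the decomposition is invalid.

No — edge (h,e) lies in no bag.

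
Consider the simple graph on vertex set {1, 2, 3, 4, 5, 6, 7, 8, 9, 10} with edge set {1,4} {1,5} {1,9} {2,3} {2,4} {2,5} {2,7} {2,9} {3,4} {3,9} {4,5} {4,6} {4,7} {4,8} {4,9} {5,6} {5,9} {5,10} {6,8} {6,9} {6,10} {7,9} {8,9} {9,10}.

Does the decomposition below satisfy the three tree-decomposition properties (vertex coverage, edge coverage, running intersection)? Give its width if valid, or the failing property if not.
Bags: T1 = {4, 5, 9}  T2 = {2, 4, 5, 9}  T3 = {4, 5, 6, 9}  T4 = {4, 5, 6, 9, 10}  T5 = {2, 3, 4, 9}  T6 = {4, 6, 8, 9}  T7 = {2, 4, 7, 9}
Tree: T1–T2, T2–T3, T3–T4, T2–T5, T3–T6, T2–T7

No — vertex 1 appears in no bag.

A tree decomposition must satisfy three properties: every vertex lies in some bag; for every edge, both endpoints lie together in some bag; and for every vertex, the bags containing it form a connected subtree. Here vertex 1 appears in no bag, so the decomposition is invalid.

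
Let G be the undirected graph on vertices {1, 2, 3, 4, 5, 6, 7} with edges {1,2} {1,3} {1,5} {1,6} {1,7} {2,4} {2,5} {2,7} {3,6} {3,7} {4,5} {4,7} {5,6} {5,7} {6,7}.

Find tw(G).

A width-3 tree decomposition is:
Bags: B1 = {1, 2, 5, 7}  B2 = {1, 5, 6, 7}  B3 = {2, 4, 5, 7}  B4 = {1, 3, 6, 7}
Tree: B1–B2, B1–B3, B2–B4
Every bag has size at most 4, so the width is 4 − 1 = 3 and tw(G) ≤ 3. On the other hand G contains the 4-clique {1, 3, 6, 7}. A clique must lie in a single bag of any decomposition, so no decomposition can have width below 3. Combining the bounds, tw(G) = 3.

3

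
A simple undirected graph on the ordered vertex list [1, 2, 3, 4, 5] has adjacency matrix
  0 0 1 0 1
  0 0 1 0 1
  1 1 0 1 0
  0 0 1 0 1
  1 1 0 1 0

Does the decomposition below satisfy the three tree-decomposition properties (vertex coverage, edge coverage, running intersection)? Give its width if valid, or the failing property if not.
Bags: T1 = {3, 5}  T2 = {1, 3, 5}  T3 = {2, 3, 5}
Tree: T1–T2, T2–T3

A tree decomposition must satisfy three properties: every vertex lies in some bag; for every edge, both endpoints lie together in some bag; and for every vertex, the bags containing it form a connected subtree. Here vertex 4 appears in no bag, so the decomposition is invalid.

No — vertex 4 appears in no bag.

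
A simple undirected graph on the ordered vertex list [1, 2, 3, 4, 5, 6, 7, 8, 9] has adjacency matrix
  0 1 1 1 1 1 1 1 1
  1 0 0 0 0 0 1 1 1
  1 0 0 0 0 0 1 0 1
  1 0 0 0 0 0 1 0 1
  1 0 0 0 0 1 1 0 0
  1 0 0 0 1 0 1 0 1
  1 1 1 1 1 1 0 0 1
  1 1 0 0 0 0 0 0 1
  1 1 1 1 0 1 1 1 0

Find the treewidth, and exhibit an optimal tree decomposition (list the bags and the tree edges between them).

Each bag holds 4 vertices, so the decomposition has width 3, which upper-bounds the treewidth. On the other hand G contains the 4-clique {1, 2, 8, 9}. A clique must lie in a single bag of any decomposition, so no decomposition can have width below 3. The upper and lower bounds meet at 3, so that is the treewidth.

Treewidth 3.
One such decomposition:
Bags: B1 = {1, 2, 7, 9}  B2 = {1, 2, 8, 9}  B3 = {1, 3, 7, 9}  B4 = {1, 6, 7, 9}  B5 = {1, 5, 6, 7}  B6 = {1, 4, 7, 9}
Tree: B1–B2, B1–B3, B3–B4, B4–B5, B4–B6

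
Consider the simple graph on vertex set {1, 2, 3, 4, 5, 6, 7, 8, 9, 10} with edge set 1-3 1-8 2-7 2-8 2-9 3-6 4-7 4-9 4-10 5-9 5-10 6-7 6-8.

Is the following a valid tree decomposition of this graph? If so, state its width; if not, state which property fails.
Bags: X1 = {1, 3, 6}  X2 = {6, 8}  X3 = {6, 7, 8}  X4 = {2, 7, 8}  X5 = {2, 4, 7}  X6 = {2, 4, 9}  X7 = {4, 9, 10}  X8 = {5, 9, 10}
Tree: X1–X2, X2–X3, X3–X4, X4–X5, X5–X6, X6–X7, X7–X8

No — edge (1,8) lies in no bag.

A tree decomposition must satisfy three properties: every vertex lies in some bag; for every edge, both endpoints lie together in some bag; and for every vertex, the bags containing it form a connected subtree. Here edge (1,8) lies in no bag, so the decomposition is invalid.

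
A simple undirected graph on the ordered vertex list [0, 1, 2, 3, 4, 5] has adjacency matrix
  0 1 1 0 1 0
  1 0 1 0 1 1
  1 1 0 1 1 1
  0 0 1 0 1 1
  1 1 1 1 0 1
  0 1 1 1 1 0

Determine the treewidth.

3

A width-3 tree decomposition is:
Bags: B1 = {2, 3, 4, 5}  B2 = {1, 2, 4, 5}  B3 = {0, 1, 2, 4}
Tree: B1–B2, B2–B3
The largest bag has 4 vertices, giving width 3; this decomposition certifies tw(G) ≤ 3. For the lower bound, the 4 vertices {0, 1, 2, 4} are pairwise adjacent, and any tree decomposition puts a clique entirely inside one bag — forcing width ≥ 3. Hence tw(G) = 3 exactly.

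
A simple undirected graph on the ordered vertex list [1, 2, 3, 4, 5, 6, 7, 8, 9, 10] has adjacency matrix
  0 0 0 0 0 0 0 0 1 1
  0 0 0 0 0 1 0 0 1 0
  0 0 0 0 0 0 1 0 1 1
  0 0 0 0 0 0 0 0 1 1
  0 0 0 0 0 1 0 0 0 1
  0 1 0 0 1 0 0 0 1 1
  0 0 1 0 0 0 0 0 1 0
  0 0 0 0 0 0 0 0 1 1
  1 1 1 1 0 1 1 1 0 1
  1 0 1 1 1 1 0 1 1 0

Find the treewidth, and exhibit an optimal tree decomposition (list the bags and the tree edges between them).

Treewidth 2.
One optimal decomposition is:
Bags: B1 = {8, 9, 10}  B2 = {3, 9, 10}  B3 = {6, 9, 10}  B4 = {4, 9, 10}  B5 = {2, 6, 9}  B6 = {1, 9, 10}  B7 = {3, 7, 9}  B8 = {5, 6, 10}
Tree: B1–B2, B1–B3, B2–B4, B3–B5, B1–B6, B2–B7, B3–B8

The largest bag has 3 vertices, giving width 2; this decomposition certifies tw(G) ≤ 2. On the other hand G contains the 3-clique {2, 6, 9}. A clique must lie in a single bag of any decomposition, so no decomposition can have width below 2. Hence tw(G) = 2 exactly.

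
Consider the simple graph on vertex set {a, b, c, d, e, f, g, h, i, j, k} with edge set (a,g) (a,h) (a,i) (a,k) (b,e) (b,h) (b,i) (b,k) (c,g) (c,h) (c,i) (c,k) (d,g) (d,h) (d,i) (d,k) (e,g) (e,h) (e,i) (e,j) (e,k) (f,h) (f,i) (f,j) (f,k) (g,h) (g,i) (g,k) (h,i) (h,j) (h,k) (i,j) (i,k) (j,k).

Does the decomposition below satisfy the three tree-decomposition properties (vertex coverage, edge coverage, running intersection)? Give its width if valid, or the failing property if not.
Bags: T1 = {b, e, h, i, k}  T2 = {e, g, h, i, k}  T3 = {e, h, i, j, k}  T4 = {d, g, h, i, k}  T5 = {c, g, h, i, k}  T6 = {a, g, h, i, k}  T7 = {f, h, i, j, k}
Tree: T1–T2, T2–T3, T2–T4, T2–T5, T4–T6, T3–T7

Checking the three conditions: (i) the bags cover all of {a, b, c, d, e, f, g, h, i, j, k}; (ii) for each edge, some bag contains both endpoints; (iii) the bags containing any fixed vertex form a subtree. All hold, so the decomposition is valid with width 5 − 1 = 4.

Yes; width 4.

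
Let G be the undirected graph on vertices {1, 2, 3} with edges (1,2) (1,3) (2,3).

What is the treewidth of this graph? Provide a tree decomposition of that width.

A single bag containing all 3 vertices is trivially a valid decomposition of width 2. Conversely, {1, 2, 3} is a clique of size 3, and the vertices of any clique must share a bag in every tree decomposition; so some bag has ≥ 3 vertices and tw(G) ≥ 2. The upper and lower bounds meet at 2, so that is the treewidth.

Treewidth 2.
One such decomposition:
Bags: B1 = {1, 2, 3}
Tree: (single bag)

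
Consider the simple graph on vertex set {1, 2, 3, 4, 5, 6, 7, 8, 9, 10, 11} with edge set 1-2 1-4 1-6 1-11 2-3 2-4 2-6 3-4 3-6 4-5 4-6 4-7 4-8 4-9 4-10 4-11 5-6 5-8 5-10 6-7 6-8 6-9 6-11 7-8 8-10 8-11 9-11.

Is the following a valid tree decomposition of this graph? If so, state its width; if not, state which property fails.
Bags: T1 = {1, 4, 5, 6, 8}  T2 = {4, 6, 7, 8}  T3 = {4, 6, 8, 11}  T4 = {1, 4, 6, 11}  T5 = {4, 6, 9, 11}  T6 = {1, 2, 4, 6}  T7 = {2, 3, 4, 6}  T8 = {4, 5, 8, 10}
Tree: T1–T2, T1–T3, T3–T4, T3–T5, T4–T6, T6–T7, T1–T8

No — bags containing vertex 1 are not connected in the tree.

A tree decomposition must satisfy three properties: every vertex lies in some bag; for every edge, both endpoints lie together in some bag; and for every vertex, the bags containing it form a connected subtree. Here bags containing vertex 1 are not connected in the tree, so the decomposition is invalid.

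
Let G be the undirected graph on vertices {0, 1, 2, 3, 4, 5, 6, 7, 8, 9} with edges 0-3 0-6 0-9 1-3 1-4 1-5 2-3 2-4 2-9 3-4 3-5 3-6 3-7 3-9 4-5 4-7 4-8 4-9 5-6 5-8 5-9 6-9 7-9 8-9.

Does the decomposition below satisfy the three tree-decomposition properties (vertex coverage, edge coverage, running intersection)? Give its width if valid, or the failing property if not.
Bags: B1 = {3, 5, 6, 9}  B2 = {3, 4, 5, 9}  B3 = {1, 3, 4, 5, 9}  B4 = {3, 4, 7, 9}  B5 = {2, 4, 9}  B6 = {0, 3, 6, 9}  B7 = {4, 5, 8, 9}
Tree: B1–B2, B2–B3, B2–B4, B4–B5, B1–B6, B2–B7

A tree decomposition must satisfy three properties: every vertex lies in some bag; for every edge, both endpoints lie together in some bag; and for every vertex, the bags containing it form a connected subtree. Here edge (3,2) lies in no bag, so the decomposition is invalid.

No — edge (3,2) lies in no bag.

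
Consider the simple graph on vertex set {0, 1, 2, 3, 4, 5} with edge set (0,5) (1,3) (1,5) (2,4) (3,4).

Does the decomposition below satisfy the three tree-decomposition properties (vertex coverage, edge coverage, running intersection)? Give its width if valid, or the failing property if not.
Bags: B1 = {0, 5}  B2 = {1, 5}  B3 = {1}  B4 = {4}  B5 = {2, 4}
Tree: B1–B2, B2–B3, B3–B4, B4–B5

A tree decomposition must satisfy three properties: every vertex lies in some bag; for every edge, both endpoints lie together in some bag; and for every vertex, the bags containing it form a connected subtree. Here vertex 3 appears in no bag, so the decomposition is invalid.

No — vertex 3 appears in no bag.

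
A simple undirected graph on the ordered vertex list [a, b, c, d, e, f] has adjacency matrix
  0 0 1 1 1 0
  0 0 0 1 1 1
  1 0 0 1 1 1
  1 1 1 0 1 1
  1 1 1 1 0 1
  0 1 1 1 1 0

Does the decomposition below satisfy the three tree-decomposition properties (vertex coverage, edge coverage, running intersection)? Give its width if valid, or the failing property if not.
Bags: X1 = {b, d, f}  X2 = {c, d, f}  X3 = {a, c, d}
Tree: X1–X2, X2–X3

A tree decomposition must satisfy three properties: every vertex lies in some bag; for every edge, both endpoints lie together in some bag; and for every vertex, the bags containing it form a connected subtree. Here vertex e appears in no bag, so the decomposition is invalid.

No — vertex e appears in no bag.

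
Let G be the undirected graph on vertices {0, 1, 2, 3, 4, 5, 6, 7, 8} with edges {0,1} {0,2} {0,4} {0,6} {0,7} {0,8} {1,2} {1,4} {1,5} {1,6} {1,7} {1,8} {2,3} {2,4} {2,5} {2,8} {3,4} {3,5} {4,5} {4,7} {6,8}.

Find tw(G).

3

A width-3 tree decomposition is:
Bags: B1 = {0, 1, 2, 4}  B2 = {0, 1, 4, 7}  B3 = {1, 2, 4, 5}  B4 = {0, 1, 2, 8}  B5 = {2, 3, 4, 5}  B6 = {0, 1, 6, 8}
Tree: B1–B2, B1–B3, B1–B4, B3–B5, B4–B6
Every bag has size at most 4, so the width is 4 − 1 = 3 and tw(G) ≤ 3. For the lower bound, the 4 vertices {0, 1, 2, 8} are pairwise adjacent, and any tree decomposition puts a clique entirely inside one bag — forcing width ≥ 3. Hence tw(G) = 3 exactly.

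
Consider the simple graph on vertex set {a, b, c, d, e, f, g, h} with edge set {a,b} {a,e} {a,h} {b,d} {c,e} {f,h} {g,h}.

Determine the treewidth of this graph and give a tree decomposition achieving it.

Treewidth 1.
Bags: B1 = {a, h}  B2 = {a, b}  B3 = {g, h}  B4 = {b, d}  B5 = {a, e}  B6 = {f, h}  B7 = {c, e}
Tree: B1–B2, B1–B3, B2–B4, B1–B5, B1–B6, B5–B7

The largest bag has 2 vertices, giving width 1; this decomposition certifies tw(G) ≤ 1. G has an edge, so its treewidth is at least 1. Therefore the treewidth is 1.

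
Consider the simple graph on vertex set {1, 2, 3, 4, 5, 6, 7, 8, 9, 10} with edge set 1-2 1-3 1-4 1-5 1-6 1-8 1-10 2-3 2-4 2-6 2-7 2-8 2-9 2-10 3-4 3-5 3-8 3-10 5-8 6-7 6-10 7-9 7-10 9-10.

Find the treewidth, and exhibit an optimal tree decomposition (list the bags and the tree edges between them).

Treewidth 3.
One such decomposition:
Bags: B1 = {1, 2, 6, 10}  B2 = {1, 2, 3, 10}  B3 = {1, 2, 3, 4}  B4 = {2, 6, 7, 10}  B5 = {2, 7, 9, 10}  B6 = {1, 2, 3, 8}  B7 = {1, 3, 5, 8}
Tree: B1–B2, B2–B3, B1–B4, B4–B5, B3–B6, B6–B7

The largest bag has 4 vertices, giving width 3; this decomposition certifies tw(G) ≤ 3. For the lower bound, the 4 vertices {1, 2, 3, 8} are pairwise adjacent, and any tree decomposition puts a clique entirely inside one bag — forcing width ≥ 3. Combining the bounds, tw(G) = 3.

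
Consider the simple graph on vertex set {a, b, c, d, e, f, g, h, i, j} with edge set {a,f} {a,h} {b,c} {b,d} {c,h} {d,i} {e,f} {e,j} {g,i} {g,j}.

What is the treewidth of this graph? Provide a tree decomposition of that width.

Treewidth 2.
Bags: B1 = {b, d, i}  B2 = {b, c, i}  B3 = {c, h, i}  B4 = {a, h, i}  B5 = {a, f, i}  B6 = {e, f, i}  B7 = {e, i, j}  B8 = {g, i, j}
Tree: B1–B2, B2–B3, B3–B4, B4–B5, B5–B6, B6–B7, B7–B8

The largest bag has 3 vertices, giving width 2; this decomposition certifies tw(G) ≤ 2. Since i–d–b–c–h–a–f–e–j–g–i is a cycle in G, G is not acyclic. Forests are exactly the graphs of treewidth ≤ 1, so tw(G) ≥ 2. Combining the bounds, tw(G) = 2.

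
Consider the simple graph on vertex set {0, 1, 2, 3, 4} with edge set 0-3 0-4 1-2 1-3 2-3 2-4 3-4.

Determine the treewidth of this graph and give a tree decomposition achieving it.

Treewidth 2.
One such decomposition:
Bags: B1 = {2, 3, 4}  B2 = {1, 2, 3}  B3 = {0, 3, 4}
Tree: B1–B2, B1–B3

Every bag has size at most 3, so the width is 3 − 1 = 2 and tw(G) ≤ 2. Conversely, {0, 3, 4} is a clique of size 3, and the vertices of any clique must share a bag in every tree decomposition; so some bag has ≥ 3 vertices and tw(G) ≥ 2. Combining the bounds, tw(G) = 2.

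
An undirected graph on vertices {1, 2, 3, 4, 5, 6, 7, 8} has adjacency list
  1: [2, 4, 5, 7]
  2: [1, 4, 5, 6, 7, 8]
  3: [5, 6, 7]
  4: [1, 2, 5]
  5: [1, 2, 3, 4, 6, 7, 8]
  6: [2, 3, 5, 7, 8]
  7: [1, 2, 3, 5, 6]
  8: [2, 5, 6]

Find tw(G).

3

A width-3 tree decomposition is:
Bags: B1 = {2, 5, 6, 7}  B2 = {1, 2, 5, 7}  B3 = {3, 5, 6, 7}  B4 = {1, 2, 4, 5}  B5 = {2, 5, 6, 8}
Tree: B1–B2, B1–B3, B2–B4, B1–B5
Each bag holds 4 vertices, so the decomposition has width 3, which upper-bounds the treewidth. On the other hand G contains the 4-clique {2, 5, 6, 8}. A clique must lie in a single bag of any decomposition, so no decomposition can have width below 3. Hence tw(G) = 3 exactly.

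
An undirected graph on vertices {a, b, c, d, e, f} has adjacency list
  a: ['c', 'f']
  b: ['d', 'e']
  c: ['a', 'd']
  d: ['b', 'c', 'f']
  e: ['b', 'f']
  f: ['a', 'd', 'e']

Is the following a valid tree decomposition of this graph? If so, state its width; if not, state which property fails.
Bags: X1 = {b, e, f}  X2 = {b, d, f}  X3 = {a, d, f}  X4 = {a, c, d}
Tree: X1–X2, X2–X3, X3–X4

Every vertex of G appears in some bag (union = {a, b, c, d, e, f}); every edge is covered by a bag; and for each vertex v the set of bags containing v is connected in the bag tree. The decomposition is therefore valid. The largest bag has 3 vertices, so the width is 2.

Yes; width 2.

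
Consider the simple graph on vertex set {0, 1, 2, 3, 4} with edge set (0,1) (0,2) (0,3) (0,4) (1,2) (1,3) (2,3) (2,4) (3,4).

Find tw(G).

A width-3 tree decomposition is:
Bags: B1 = {0, 2, 3, 4}  B2 = {0, 1, 2, 3}
Tree: B1–B2
The largest bag has 4 vertices, giving width 3; this decomposition certifies tw(G) ≤ 3. Conversely, {0, 1, 2, 3} is a clique of size 4, and the vertices of any clique must share a bag in every tree decomposition; so some bag has ≥ 4 vertices and tw(G) ≥ 3. The upper and lower bounds meet at 3, so that is the treewidth.

3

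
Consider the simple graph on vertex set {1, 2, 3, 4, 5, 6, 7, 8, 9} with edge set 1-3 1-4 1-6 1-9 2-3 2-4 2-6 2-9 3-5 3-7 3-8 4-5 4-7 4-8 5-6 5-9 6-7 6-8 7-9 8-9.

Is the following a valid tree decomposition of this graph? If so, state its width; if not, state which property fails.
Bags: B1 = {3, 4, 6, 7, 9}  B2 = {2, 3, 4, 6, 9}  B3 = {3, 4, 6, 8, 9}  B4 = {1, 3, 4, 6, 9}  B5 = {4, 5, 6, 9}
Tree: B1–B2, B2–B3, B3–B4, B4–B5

No — edge (3,5) lies in no bag.

A tree decomposition must satisfy three properties: every vertex lies in some bag; for every edge, both endpoints lie together in some bag; and for every vertex, the bags containing it form a connected subtree. Here edge (3,5) lies in no bag, so the decomposition is invalid.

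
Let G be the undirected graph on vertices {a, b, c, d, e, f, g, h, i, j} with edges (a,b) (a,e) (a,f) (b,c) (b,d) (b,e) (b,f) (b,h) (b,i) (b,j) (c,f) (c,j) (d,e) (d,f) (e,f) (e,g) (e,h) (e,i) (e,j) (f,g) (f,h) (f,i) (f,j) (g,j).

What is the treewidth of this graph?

A width-3 tree decomposition is:
Bags: B1 = {b, e, f, i}  B2 = {a, b, e, f}  B3 = {b, e, f, j}  B4 = {b, e, f, h}  B5 = {e, f, g, j}  B6 = {b, d, e, f}  B7 = {b, c, f, j}
Tree: B1–B2, B2–B3, B3–B4, B3–B5, B1–B6, B3–B7
Each bag holds 4 vertices, so the decomposition has width 3, which upper-bounds the treewidth. For the lower bound, the 4 vertices {e, f, g, j} are pairwise adjacent, and any tree decomposition puts a clique entirely inside one bag — forcing width ≥ 3. Therefore the treewidth is 3.

3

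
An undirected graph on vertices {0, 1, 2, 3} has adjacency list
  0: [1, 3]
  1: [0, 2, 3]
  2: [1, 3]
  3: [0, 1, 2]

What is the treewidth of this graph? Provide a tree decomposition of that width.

Each bag holds 3 vertices, so the decomposition has width 2, which upper-bounds the treewidth. For the lower bound, the 3 vertices {0, 1, 3} are pairwise adjacent, and any tree decomposition puts a clique entirely inside one bag — forcing width ≥ 2. The upper and lower bounds meet at 2, so that is the treewidth.

Treewidth 2.
One optimal decomposition is:
Bags: B1 = {0, 1, 3}  B2 = {1, 2, 3}
Tree: B1–B2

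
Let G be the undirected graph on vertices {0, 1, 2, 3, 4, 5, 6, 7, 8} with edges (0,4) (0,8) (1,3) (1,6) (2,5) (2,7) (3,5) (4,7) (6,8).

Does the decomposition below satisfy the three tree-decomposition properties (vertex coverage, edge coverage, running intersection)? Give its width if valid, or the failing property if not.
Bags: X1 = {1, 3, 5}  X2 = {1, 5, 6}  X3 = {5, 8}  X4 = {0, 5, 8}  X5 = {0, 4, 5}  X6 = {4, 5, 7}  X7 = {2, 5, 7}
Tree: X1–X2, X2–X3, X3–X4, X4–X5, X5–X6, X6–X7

A tree decomposition must satisfy three properties: every vertex lies in some bag; for every edge, both endpoints lie together in some bag; and for every vertex, the bags containing it form a connected subtree. Here edge (6,8) lies in no bag, so the decomposition is invalid.

No — edge (6,8) lies in no bag.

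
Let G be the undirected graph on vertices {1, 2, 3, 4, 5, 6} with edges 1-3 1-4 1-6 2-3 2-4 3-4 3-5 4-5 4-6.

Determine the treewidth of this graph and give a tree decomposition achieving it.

Each bag holds 3 vertices, so the decomposition has width 2, which upper-bounds the treewidth. Conversely, {1, 3, 4} is a clique of size 3, and the vertices of any clique must share a bag in every tree decomposition; so some bag has ≥ 3 vertices and tw(G) ≥ 2. Combining the bounds, tw(G) = 2.

Treewidth 2.
One optimal decomposition is:
Bags: B1 = {1, 3, 4}  B2 = {1, 4, 6}  B3 = {3, 4, 5}  B4 = {2, 3, 4}
Tree: B1–B2, B1–B3, B1–B4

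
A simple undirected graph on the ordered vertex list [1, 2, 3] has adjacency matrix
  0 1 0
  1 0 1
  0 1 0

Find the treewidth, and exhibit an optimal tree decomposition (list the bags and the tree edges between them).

Treewidth 1.
One such decomposition:
Bags: B1 = {1, 2}  B2 = {2, 3}
Tree: B1–B2

Each bag holds 2 vertices, so the decomposition has width 1, which upper-bounds the treewidth. Since G has at least one edge (e.g. 1–2), it is not an edgeless graph, so tw(G) ≥ 1. The upper and lower bounds meet at 1, so that is the treewidth.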